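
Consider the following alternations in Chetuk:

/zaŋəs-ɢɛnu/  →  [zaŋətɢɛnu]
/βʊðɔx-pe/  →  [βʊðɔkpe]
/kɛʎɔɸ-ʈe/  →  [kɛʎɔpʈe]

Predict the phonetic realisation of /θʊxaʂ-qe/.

[θʊxaʈqe]

The data show regressive manner assimilation: /s/ → [t] before /ɢ/; /x/ → [k] before /p/; /ɸ/ → [p] before /ʈ/. In each pair only manner changes, matching the following consonant, while place and voice stay constant.
/ʂ/ is a voiceless retroflex fricative. The following trigger /q/ is a stop, so /ʂ/ must become a stop as well.
A voiceless retroflex stop is [ʈ], so the surface segment is [ʈ].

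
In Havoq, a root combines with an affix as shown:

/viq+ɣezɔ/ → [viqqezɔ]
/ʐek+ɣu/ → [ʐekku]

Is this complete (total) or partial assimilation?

total assimilation

The segment that alternates is /ɣ/, which surfaces as [q] when adjacent to /q/.
The output [q] is identical to the trigger /q/ — every feature (place, manner, voicing) has been copied — so this is total assimilation.
The remaining alternation confirms this: /ɣ/ → [k] after /k/ — in each case the output is a copy of the preceding consonant.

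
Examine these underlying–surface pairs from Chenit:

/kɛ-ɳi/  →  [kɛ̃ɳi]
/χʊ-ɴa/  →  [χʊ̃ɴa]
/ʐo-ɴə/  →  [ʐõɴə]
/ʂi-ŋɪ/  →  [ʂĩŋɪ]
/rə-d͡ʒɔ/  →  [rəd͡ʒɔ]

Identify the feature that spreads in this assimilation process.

The vowel /ɛ/ surfaces as nasalised [ɛ̃] next to the following nasal /ɳ/ — it has acquired the [+nasal] feature of its neighbour.
The other forms show the same pattern: /ʊ/ → [ʊ̃] before /ɴ/; /o/ → [õ] before /ɴ/; /i/ → [ĩ] before /ŋ/ — each time a vowel is nasalised next to a following nasal.
No change occurs in [rəd͡ʒɔ] because the vowel at the boundary is adjacent to an oral consonant, not a nasal (/ə/ next to /d͡ʒ/).

nasality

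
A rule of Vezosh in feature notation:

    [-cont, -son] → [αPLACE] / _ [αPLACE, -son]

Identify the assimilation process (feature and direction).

regressive place assimilation

The shared variable α links the value of the place features (abbreviated [PLACE]) on the target to the same value on the neighbouring segment, so place is the feature that assimilates.
Since the environment is written after the underscore, the trigger follows the target; the direction is regressive.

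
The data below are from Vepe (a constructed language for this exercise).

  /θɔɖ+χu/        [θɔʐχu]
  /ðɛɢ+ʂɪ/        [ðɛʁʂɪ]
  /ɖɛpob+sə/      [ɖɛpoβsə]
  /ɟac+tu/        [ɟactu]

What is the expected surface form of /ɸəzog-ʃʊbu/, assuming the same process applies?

The data show regressive manner assimilation: /ɖ/ → [ʐ] before /χ/; /ɢ/ → [ʁ] before /ʂ/; /b/ → [β] before /s/. In each pair only manner changes, matching the following consonant, while place and voice stay constant.
Nothing changes in [ɟactu]: there the adjacent consonants already agree in manner (/c/ and /t/ are both stops), so this form is consistent with the same rule.
/g/ is a voiced velar stop. The following trigger /ʃ/ is a fricative, so /g/ must become a fricative as well.
The voiced velar fricative is [ɣ], so /g/ → [ɣ].

[ɸəzoɣʃʊbu]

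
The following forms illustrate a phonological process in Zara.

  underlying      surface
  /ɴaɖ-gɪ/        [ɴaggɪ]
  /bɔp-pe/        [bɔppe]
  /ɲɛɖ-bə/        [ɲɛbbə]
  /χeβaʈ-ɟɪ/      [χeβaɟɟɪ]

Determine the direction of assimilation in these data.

regressive

Underlying /ɖ/ is realised as [g] next to /g/; /g/ itself does not change.
The output [g] is identical to the trigger /g/ — every feature (place, manner, voicing) has been copied — so this is total assimilation.
The remaining alternations confirm this: /ɖ/ → [b] before /b/; /ʈ/ → [ɟ] before /ɟ/ — in each case the output is a copy of the following consonant.
In [bɔppe] the two consonants at the boundary are already identical (/p/ + /p/), so the rule applies vacuously and nothing changes.
Since the segment that changes precedes the conditioning segment, the assimilation is regressive.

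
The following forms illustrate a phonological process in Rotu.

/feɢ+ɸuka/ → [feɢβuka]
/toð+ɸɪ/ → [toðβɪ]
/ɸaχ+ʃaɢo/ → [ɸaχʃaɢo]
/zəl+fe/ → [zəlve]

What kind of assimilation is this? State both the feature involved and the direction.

progressive voicing assimilation

Comparing underlying and surface forms, /ɸ/ → [β] is the alternation; the neighbouring /ɢ/ is constant.
/ɸ/ is voiceless while /ɢ/ is voiced; the output [β] is voiced, matching the trigger — so the feature that spreads is voicing.
Place and manner are unchanged, so the assimilation is partial, not total.
The same holds elsewhere in the data: /ɸ/ → [β] after /ð/ (voiceless → voiced, matching voiced); /f/ → [v] after /l/ (voiceless → voiced, matching voiced) — only voicing changes, and always toward the preceding segment.
No alternation appears in [ɸaχʃaɢo]: there the adjacent consonants already agree in voicing (/ʃ/ and /χ/ are both voiceless), so this form is consistent with the same rule.
Since the segment that changes follows the conditioning segment, the assimilation is progressive.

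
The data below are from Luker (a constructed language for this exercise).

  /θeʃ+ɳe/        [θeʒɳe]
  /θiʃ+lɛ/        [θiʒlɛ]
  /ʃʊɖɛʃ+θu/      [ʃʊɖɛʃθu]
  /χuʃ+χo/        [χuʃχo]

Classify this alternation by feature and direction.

regressive voicing assimilation

The segment that alternates is /ʃ/, which surfaces as [ʒ] when adjacent to /ɳ/.
/ʃ/ is voiceless while /ɳ/ is voiced; the output [ʒ] is voiced, matching the trigger — so the feature that spreads is voicing.
Place and manner are unchanged, so the assimilation is partial, not total.
The other alternating form patterns the same way: /ʃ/ → [ʒ] before /l/ (voiceless → voiced, matching voiced) — only voicing changes, and always toward the following segment.
Nothing changes in [ʃʊɖɛʃθu], [χuʃχo]: there the adjacent consonants already agree in voicing (/ʃ/ and /θ/ are both voiceless; /ʃ/ and /χ/ are both voiceless), so these forms are consistent with the same rule.
The trigger is the following segment, so the direction is regressive (anticipatory).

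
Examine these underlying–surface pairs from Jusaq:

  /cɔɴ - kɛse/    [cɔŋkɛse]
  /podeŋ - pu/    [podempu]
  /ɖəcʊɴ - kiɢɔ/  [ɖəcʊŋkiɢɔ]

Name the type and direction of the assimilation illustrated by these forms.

Comparing underlying and surface forms, /ɴ/ → [ŋ] is the alternation; the neighbouring /k/ is constant.
/ɴ/ is uvular while /k/ is velar; the output [ŋ] is velar, matching the trigger — so the feature that spreads is place.
Manner and voice are unchanged, so the assimilation is partial, not total.
The other alternating form patterns the same way: /ŋ/ → [m] before /p/ (velar → bilabial, matching bilabial) — only place changes, and always toward the following segment.
The trigger is the following segment, so the direction is regressive (anticipatory).

regressive place assimilation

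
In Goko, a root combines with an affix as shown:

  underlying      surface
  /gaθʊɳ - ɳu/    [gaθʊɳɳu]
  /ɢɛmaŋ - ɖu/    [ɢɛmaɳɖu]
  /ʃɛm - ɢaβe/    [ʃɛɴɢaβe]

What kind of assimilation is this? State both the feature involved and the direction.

regressive place assimilation

The segment that alternates is /ŋ/, which surfaces as [ɳ] when adjacent to /ɖ/.
/ŋ/ is velar while /ɖ/ is retroflex; the output [ɳ] is retroflex, matching the trigger — so the feature that spreads is place.
Manner and voice are unchanged, so the assimilation is partial, not total.
The same holds elsewhere in the data: /m/ → [ɴ] before /ɢ/ (bilabial → uvular, matching uvular) — only place changes, and always toward the following segment.
Nothing changes in [gaθʊɳɳu]: there the adjacent consonants already agree in place (/ɳ/ and /ɳ/ are both retroflex), so this form is consistent with the same rule.
The trigger is the following segment, so the direction is regressive (anticipatory).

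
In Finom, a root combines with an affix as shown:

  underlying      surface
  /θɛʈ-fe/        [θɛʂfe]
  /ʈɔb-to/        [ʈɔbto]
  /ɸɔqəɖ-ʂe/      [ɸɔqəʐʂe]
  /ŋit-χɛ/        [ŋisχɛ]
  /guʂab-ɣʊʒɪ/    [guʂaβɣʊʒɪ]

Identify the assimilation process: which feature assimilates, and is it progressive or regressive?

The segment that alternates is /ʈ/, which surfaces as [ʂ] when adjacent to /f/.
The change stop → fricative matches the manner of the following /f/, identifying this as manner assimilation.
Place and voice are unchanged, so the assimilation is partial, not total.
The same holds elsewhere in the data: /ɖ/ → [ʐ] before /ʂ/ (stop → fricative, matching a fricative); /t/ → [s] before /χ/ (stop → fricative, matching a fricative); /b/ → [β] before /ɣ/ (stop → fricative, matching a fricative) — only manner changes, and always toward the following segment.
No alternation appears in [ʈɔbto]: there the adjacent consonants already agree in manner (/b/ and /t/ are both stops), so this form is consistent with the same rule.
The trigger is the following segment, so the direction is regressive (anticipatory).

regressive manner assimilation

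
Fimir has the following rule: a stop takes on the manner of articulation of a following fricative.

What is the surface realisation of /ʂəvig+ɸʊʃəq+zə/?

The rule targets /g/ (voiced velar stop), which sits before the trigger /ɸ/ (fricative).
A voiced velar fricative is [ɣ], so the surface segment is [ɣ].
At the second juncture, /q/ likewise becomes [χ] adjacent to /z/.

[ʂəviɣɸʊʃəχzə]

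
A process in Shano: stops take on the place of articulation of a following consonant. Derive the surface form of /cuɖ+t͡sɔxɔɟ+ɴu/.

/ɖ/ is a voiced retroflex stop. The following trigger /t͡s/ is alveolar, so /ɖ/ must become alveolar as well.
The voiced alveolar stop is [d], so /ɖ/ → [d].
The same rule applies at the second boundary: /ɟ/ → [ɢ] next to /ɴ/.

[cudt͡sɔxɔɢɴu]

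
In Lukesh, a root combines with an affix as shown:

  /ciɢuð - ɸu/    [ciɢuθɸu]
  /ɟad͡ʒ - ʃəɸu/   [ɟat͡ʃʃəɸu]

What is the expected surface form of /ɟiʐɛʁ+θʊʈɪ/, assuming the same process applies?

[ɟiʐɛχθʊʈɪ]

The data show regressive voicing assimilation: /ð/ → [θ] before /ɸ/; /d͡ʒ/ → [t͡ʃ] before /ʃ/. In each pair only voicing changes, matching the following consonant, while place and manner stay constant.
The rule targets /ʁ/ (voiced uvular fricative), which sits before the trigger /θ/ (voiceless).
A voiceless uvular fricative is [χ], so the surface segment is [χ].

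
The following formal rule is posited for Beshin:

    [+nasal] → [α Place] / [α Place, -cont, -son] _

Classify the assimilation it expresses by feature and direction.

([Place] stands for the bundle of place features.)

The rule copies the place features (abbreviated [Place]) from the environment onto the target, so the assimilating feature is place.
Since the environment is written before the underscore, the trigger precedes the target; the direction is progressive.

progressive place assimilation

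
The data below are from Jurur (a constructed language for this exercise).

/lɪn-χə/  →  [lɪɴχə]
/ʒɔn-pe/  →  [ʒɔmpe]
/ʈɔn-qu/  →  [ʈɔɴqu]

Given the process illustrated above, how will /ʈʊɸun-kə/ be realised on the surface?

The data show regressive place assimilation: /n/ → [ɴ] before /χ/; /n/ → [m] before /p/; /n/ → [ɴ] before /q/. In each pair only place changes, matching the following consonant, while manner and voice stay constant.
The rule targets /n/ (voiced alveolar nasal), which sits before the trigger /k/ (velar).
The voiced velar nasal is [ŋ], so /n/ → [ŋ].

[ʈʊɸuŋkə]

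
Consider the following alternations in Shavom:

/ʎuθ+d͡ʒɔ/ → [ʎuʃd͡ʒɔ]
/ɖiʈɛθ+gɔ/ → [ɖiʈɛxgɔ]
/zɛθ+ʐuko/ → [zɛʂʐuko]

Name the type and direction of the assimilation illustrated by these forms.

regressive place assimilation

Underlying /θ/ is realised as [ʃ] next to /d͡ʒ/; /d͡ʒ/ itself does not change.
/θ/ is dental while /d͡ʒ/ is postalveolar; the output [ʃ] is postalveolar, matching the trigger — so the feature that spreads is place.
Manner and voice are unchanged, so the assimilation is partial, not total.
Checking the remaining alternations: /θ/ → [x] before /g/ (dental → velar, matching velar); /θ/ → [ʂ] before /ʐ/ (dental → retroflex, matching retroflex) — only place changes, and always toward the following segment.
The trigger is the following segment, so the direction is regressive (anticipatory).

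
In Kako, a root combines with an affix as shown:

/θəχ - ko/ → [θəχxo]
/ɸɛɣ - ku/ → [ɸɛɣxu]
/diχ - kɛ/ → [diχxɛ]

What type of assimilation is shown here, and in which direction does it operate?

progressive manner assimilation

Underlying /k/ is realised as [x] next to /χ/; /χ/ itself does not change.
The change stop → fricative matches the manner of the preceding /χ/, identifying this as manner assimilation.
Place and voice are unchanged, so the assimilation is partial, not total.
The same holds elsewhere in the data: /k/ → [x] after /ɣ/ (stop → fricative, matching a fricative) — only manner changes, and always toward the preceding segment.
The trigger is the preceding segment, so the direction is progressive (perseverative).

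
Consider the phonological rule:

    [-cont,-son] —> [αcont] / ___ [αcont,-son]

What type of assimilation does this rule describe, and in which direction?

The rule copies [cont] (continuancy) from the environment onto the target stops; since [±cont] encodes the stop/fricative manner contrast, the assimilating dimension is manner.
The conditioning segment sits to the right of the focus bar, meaning the trigger follows the segment that changes — regressive assimilation.

regressive manner assimilation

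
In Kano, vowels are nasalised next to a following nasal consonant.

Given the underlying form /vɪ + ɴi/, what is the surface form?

[vɪ̃ɴi]

/ɪ/ sits next to the nasal /ɴ/ and is therefore nasalised to [ɪ̃].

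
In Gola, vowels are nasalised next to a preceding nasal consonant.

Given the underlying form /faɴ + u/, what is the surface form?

[faɴũ]

/u/ sits next to the nasal /ɴ/ and is therefore nasalised to [ũ].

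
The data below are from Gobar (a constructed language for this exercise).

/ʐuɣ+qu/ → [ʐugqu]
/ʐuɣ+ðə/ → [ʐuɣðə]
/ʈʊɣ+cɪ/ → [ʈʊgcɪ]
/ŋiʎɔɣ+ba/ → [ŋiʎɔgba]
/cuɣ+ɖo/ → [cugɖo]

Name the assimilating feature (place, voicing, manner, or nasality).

The segment that alternates is /ɣ/, which surfaces as [g] when adjacent to /q/.
/ɣ/ is a fricative while /q/ is a stop; the output [g] is a stop, matching the trigger — so the feature that spreads is manner.
Checking the remaining alternations: /ɣ/ → [g] before /c/ (fricative → stop, matching a stop); /ɣ/ → [g] before /b/ (fricative → stop, matching a stop); /ɣ/ → [g] before /ɖ/ (fricative → stop, matching a stop) — only manner changes, and always toward the following segment.
No alternation appears in [ʐuɣðə]: there the adjacent consonants already agree in manner (/ɣ/ and /ð/ are both fricatives), so this form is consistent with the same rule.

manner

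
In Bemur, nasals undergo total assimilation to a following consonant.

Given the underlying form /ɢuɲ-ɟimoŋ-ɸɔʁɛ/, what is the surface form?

/ɲ/ is the segment targeted by the rule; it sits immediately before /ɟ/, so it assimilates completely and surfaces as [ɟ].
The same rule applies at the second boundary: /ŋ/ → [ɸ] next to /ɸ/.

[ɢuɟɟimoɸɸɔʁɛ]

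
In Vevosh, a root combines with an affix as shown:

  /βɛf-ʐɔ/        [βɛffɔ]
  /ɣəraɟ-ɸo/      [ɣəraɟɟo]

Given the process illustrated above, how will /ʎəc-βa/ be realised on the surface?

[ʎəcca]

The data show progressive total assimilation (/ʐ/ → [f] after /f/; /ɸ/ → [ɟ] after /ɟ/): in every case the target segment becomes identical to its preceding neighbour, copying more than a single feature.
/β/ is the segment targeted by the rule; it sits immediately after /c/, so it assimilates completely and surfaces as [c].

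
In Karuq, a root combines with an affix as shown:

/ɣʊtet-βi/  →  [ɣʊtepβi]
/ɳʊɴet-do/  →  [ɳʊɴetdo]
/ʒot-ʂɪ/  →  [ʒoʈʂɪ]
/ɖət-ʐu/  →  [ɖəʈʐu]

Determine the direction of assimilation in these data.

regressive

Comparing underlying and surface forms, /t/ → [p] is the alternation; the neighbouring /β/ is constant.
/t/ is alveolar while /β/ is bilabial; the output [p] is bilabial, matching the trigger — so the feature that spreads is place.
The same holds elsewhere in the data: /t/ → [ʈ] before /ʂ/ (alveolar → retroflex, matching retroflex); /t/ → [ʈ] before /ʐ/ (alveolar → retroflex, matching retroflex) — only place changes, and always toward the following segment.
No alternation appears in [ɳʊɴetdo]: there the adjacent consonants already agree in place (/t/ and /d/ are both alveolar), so this form is consistent with the same rule.
Since the segment that changes precedes the conditioning segment, the assimilation is regressive.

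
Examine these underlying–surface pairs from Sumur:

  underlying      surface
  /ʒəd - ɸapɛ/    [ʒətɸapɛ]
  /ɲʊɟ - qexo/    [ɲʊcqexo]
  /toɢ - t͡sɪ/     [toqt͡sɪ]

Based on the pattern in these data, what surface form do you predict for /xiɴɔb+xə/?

The data show regressive voicing assimilation: /d/ → [t] before /ɸ/; /ɟ/ → [c] before /q/; /ɢ/ → [q] before /t͡s/. In each pair only voicing changes, matching the following consonant, while place and manner stay constant.
The rule targets /b/ (voiced bilabial stop), which sits before the trigger /x/ (voiceless).
The voiceless bilabial stop is [p], so /b/ → [p].

[xiɴɔpxə]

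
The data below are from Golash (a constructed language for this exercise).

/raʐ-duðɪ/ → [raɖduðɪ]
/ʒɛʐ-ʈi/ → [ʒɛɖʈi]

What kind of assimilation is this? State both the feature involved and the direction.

regressive manner assimilation

The segment that alternates is /ʐ/, which surfaces as [ɖ] when adjacent to /d/.
/ʐ/ is a fricative while /d/ is a stop; the output [ɖ] is a stop, matching the trigger — so the feature that spreads is manner.
Place and voice are unchanged, so the assimilation is partial, not total.
The same holds elsewhere in the data: /ʐ/ → [ɖ] before /ʈ/ (fricative → stop, matching a stop) — only manner changes, and always toward the following segment.
The trigger is the following segment, so the direction is regressive (anticipatory).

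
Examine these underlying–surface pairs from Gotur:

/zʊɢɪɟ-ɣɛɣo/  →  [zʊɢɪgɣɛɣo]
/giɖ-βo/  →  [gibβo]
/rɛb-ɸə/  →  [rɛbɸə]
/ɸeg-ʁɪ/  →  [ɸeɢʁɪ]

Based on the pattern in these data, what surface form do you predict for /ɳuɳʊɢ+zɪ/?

[ɳuɳʊdzɪ]

The data show regressive place assimilation: /ɟ/ → [g] before /ɣ/; /ɖ/ → [b] before /β/; /g/ → [ɢ] before /ʁ/. In each pair only place changes, matching the following consonant, while manner and voice stay constant.
Nothing changes in [rɛbɸə]: there the adjacent consonants already agree in place (/b/ and /ɸ/ are both bilabial), so this form is consistent with the same rule.
/ɢ/ is a voiced uvular stop. The following trigger /z/ is alveolar, so /ɢ/ must become alveolar as well.
Changing only its place to alveolar gives [d] — the voiced alveolar stop.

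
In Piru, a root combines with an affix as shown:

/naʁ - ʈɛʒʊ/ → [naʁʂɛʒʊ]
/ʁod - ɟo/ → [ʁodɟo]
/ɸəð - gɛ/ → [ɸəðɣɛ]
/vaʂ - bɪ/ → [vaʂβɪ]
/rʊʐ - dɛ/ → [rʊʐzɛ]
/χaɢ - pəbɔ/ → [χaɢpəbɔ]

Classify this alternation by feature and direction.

progressive manner assimilation

Comparing underlying and surface forms, /ʈ/ → [ʂ] is the alternation; the neighbouring /ʁ/ is constant.
/ʈ/ is a stop while /ʁ/ is a fricative; the output [ʂ] is a fricative, matching the trigger — so the feature that spreads is manner.
Place and voice are unchanged, so the assimilation is partial, not total.
The other alternating forms pattern the same way: /g/ → [ɣ] after /ð/ (stop → fricative, matching a fricative); /b/ → [β] after /ʂ/ (stop → fricative, matching a fricative); /d/ → [z] after /ʐ/ (stop → fricative, matching a fricative) — only manner changes, and always toward the preceding segment.
Nothing changes in [ʁodɟo], [χaɢpəbɔ]: there the adjacent consonants already agree in manner (/ɟ/ and /d/ are both stops; /p/ and /ɢ/ are both stops), so these forms are consistent with the same rule.
The trigger is the preceding segment, so the direction is progressive (perseverative).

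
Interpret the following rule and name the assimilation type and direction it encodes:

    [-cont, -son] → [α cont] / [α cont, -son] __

The shared variable α links the value of [cont] on the target to that of the neighbouring obstruent. [cont] distinguishes stops from fricatives — a manner-of-articulation feature — so this is manner assimilation.
The conditioning segment sits to the left of the focus bar, meaning the trigger precedes the segment that changes — progressive assimilation.

progressive manner assimilation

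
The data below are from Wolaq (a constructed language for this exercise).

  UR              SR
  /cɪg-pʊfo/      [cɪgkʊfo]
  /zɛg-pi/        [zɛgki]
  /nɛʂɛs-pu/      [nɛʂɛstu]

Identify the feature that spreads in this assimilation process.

The segment that alternates is /p/, which surfaces as [k] when adjacent to /g/.
/p/ is bilabial while /g/ is velar; the output [k] is velar, matching the trigger — so the feature that spreads is place.
The same holds elsewhere in the data: /p/ → [t] after /s/ (bilabial → alveolar, matching alveolar) — only place changes, and always toward the preceding segment.

place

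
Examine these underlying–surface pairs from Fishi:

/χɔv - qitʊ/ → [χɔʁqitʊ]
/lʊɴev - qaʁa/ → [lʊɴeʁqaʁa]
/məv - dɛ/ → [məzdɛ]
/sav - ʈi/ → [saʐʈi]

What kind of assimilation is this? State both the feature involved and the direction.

regressive place assimilation

Comparing underlying and surface forms, /v/ → [ʁ] is the alternation; the neighbouring /q/ is constant.
/v/ is labiodental while /q/ is uvular; the output [ʁ] is uvular, matching the trigger — so the feature that spreads is place.
Manner and voice are unchanged, so the assimilation is partial, not total.
Checking the remaining alternations: /v/ → [z] before /d/ (labiodental → alveolar, matching alveolar); /v/ → [ʐ] before /ʈ/ (labiodental → retroflex, matching retroflex) — only place changes, and always toward the following segment.
Since the segment that changes precedes the conditioning segment, the assimilation is regressive.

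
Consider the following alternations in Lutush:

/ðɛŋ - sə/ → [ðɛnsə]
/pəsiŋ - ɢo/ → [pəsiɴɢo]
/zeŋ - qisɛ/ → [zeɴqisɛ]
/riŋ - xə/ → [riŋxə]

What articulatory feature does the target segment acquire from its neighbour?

place

Underlying /ŋ/ is realised as [n] next to /s/; /s/ itself does not change.
The change velar → alveolar matches the place of the following /s/, identifying this as place assimilation.
The other alternating forms pattern the same way: /ŋ/ → [ɴ] before /ɢ/ (velar → uvular, matching uvular); /ŋ/ → [ɴ] before /q/ (velar → uvular, matching uvular) — only place changes, and always toward the following segment.
No alternation appears in [riŋxə]: there the adjacent consonants already agree in place (/ŋ/ and /x/ are both velar), so this form is consistent with the same rule.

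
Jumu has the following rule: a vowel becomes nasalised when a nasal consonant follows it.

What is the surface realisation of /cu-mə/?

[cũmə]

The vowel /u/ is adjacent to the following nasal /m/, so it acquires [+nasal] and surfaces as [ũ].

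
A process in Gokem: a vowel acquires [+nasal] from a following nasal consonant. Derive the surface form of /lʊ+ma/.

The vowel /ʊ/ is adjacent to the following nasal /m/, so it acquires [+nasal] and surfaces as [ʊ̃].

[lʊ̃ma]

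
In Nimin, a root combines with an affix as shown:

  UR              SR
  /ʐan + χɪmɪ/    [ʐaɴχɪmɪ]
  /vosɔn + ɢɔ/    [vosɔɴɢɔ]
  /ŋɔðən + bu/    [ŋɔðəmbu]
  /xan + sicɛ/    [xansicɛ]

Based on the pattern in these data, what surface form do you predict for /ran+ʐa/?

[raɳʐa]

The data show regressive place assimilation: /n/ → [ɴ] before /χ/; /n/ → [ɴ] before /ɢ/; /n/ → [m] before /b/. In each pair only place changes, matching the following consonant, while manner and voice stay constant.
No alternation appears in [xansicɛ]: there the adjacent consonants already agree in place (/n/ and /s/ are both alveolar), so this form is consistent with the same rule.
The rule targets /n/ (voiced alveolar nasal), which sits before the trigger /ʐ/ (retroflex).
The voiced retroflex nasal is [ɳ], so /n/ → [ɳ].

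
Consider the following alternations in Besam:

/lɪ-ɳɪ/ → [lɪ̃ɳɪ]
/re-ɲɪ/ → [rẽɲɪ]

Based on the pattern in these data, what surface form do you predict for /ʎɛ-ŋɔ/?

The data show regressive nasality assimilation (vowel nasalisation): /ɪ/ → [ɪ̃] before /ɳ/; /e/ → [ẽ] before /ɲ/ — a vowel is nasalised by an immediately following nasal consonant.
The vowel /ɛ/ is adjacent to the following nasal /ŋ/, so it acquires [+nasal] and surfaces as [ɛ̃].

[ʎɛ̃ŋɔ]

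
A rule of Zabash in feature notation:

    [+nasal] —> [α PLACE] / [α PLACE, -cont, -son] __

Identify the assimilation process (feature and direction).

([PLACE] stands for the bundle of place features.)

progressive place assimilation

The shared variable α links the value of the place features (abbreviated [PLACE]) on the target to the same value on the neighbouring segment, so place is the feature that assimilates.
Since the environment is written before the underscore, the trigger precedes the target; the direction is progressive.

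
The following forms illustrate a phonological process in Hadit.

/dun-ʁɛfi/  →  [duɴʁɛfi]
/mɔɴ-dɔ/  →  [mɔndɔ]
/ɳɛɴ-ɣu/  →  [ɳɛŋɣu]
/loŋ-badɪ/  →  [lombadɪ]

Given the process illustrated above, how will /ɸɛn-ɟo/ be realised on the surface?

[ɸɛɲɟo]

The data show regressive place assimilation: /n/ → [ɴ] before /ʁ/; /ɴ/ → [n] before /d/; /ɴ/ → [ŋ] before /ɣ/; /ŋ/ → [m] before /b/. In each pair only place changes, matching the following consonant, while manner and voice stay constant.
/n/ is a voiced alveolar nasal. The following trigger /ɟ/ is palatal, so /n/ must become palatal as well.
Changing only its place to palatal gives [ɲ] — the voiced palatal nasal.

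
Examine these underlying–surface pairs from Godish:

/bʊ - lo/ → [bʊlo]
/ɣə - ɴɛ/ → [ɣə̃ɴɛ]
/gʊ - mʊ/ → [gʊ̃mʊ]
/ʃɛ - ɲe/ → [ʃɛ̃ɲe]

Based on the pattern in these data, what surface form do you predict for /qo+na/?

[qõna]

The data show regressive nasality assimilation (vowel nasalisation): /ə/ → [ə̃] before /ɴ/; /ʊ/ → [ʊ̃] before /m/; /ɛ/ → [ɛ̃] before /ɲ/ — a vowel is nasalised by an immediately following nasal consonant.
No change occurs in [bʊlo] because the vowel at the boundary is adjacent to an oral consonant, not a nasal (/ʊ/ next to /l/).
The vowel /o/ is adjacent to the following nasal /n/, so it acquires [+nasal] and surfaces as [õ].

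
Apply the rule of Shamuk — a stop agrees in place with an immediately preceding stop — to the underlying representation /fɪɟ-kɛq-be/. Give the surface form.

[fɪɟcɛqɢe]

The rule targets /k/ (voiceless velar stop), which sits after the trigger /ɟ/ (palatal).
Changing only its place to palatal gives [c] — the voiceless palatal stop.
The same rule applies at the second boundary: /b/ → [ɢ] next to /q/.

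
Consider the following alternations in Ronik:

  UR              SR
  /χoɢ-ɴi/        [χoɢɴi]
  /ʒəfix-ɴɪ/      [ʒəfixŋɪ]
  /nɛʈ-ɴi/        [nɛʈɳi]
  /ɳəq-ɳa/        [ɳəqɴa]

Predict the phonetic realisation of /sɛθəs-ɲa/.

The data show progressive place assimilation: /ɴ/ → [ŋ] after /x/; /ɴ/ → [ɳ] after /ʈ/; /ɳ/ → [ɴ] after /q/. In each pair only place changes, matching the preceding consonant, while manner and voice stay constant.
No alternation appears in [χoɢɴi]: there the adjacent consonants already agree in place (/ɴ/ and /ɢ/ are both uvular), so this form is consistent with the same rule.
/ɲ/ is a voiced palatal nasal. The preceding trigger /s/ is alveolar, so /ɲ/ must become alveolar as well.
A voiced alveolar nasal is [n], so the surface segment is [n].

[sɛθəsna]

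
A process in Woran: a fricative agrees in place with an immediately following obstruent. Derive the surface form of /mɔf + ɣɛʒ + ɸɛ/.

The rule targets /f/ (voiceless labiodental fricative), which sits before the trigger /ɣ/ (velar).
Changing only its place to velar gives [x] — the voiceless velar fricative.
At the second juncture, /ʒ/ likewise becomes [β] adjacent to /ɸ/.

[mɔxɣɛβɸɛ]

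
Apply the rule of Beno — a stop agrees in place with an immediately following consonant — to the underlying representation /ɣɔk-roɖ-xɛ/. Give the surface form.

[ɣɔtrogxɛ]

The rule targets /k/ (voiceless velar stop), which sits before the trigger /r/ (alveolar).
Changing only its place to alveolar gives [t] — the voiceless alveolar stop.
The same rule applies at the second boundary: /ɖ/ → [g] next to /x/.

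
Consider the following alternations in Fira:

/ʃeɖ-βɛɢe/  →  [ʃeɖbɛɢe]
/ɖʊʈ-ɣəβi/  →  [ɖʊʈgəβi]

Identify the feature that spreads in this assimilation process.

Underlying /β/ is realised as [b] next to /ɖ/; /ɖ/ itself does not change.
/β/ is a fricative while /ɖ/ is a stop; the output [b] is a stop, matching the trigger — so the feature that spreads is manner.
The other alternating form patterns the same way: /ɣ/ → [g] after /ʈ/ (fricative → stop, matching a stop) — only manner changes, and always toward the preceding segment.

manner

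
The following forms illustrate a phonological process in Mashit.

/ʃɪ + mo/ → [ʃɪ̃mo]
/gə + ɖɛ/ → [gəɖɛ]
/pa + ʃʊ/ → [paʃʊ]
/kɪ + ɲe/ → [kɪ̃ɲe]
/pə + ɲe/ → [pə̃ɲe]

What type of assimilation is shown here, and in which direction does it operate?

The vowel /ɪ/ surfaces as nasalised [ɪ̃] next to the following nasal /m/ — it has acquired the [+nasal] feature of its neighbour.
The other forms show the same pattern: /ɪ/ → [ɪ̃] before /ɲ/; /ə/ → [ə̃] before /ɲ/ — each time a vowel is nasalised next to a following nasal.
No change occurs in [gəɖɛ], [paʃʊ] because the vowel at the boundary is adjacent to an oral consonant, not a nasal (/ə/ next to /ɖ/; /a/ next to /ʃ/).
Because the conditioning nasal is to the right of the vowel that changes, the process is regressive (anticipatory).

regressive nasality assimilation (vowel nasalisation)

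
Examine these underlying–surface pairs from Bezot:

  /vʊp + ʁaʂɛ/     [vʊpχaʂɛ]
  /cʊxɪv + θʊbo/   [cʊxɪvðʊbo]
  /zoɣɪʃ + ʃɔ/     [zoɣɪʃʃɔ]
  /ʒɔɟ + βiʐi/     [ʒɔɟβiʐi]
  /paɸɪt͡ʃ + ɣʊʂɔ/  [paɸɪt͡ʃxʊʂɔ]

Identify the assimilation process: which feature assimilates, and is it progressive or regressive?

progressive voicing assimilation

Underlying /ʁ/ is realised as [χ] next to /p/; /p/ itself does not change.
The change voiced → voiceless matches the voicing of the preceding /p/, identifying this as voicing assimilation.
Place and manner are unchanged, so the assimilation is partial, not total.
Checking the remaining alternations: /θ/ → [ð] after /v/ (voiceless → voiced, matching voiced); /ɣ/ → [x] after /t͡ʃ/ (voiced → voiceless, matching voiceless) — only voicing changes, and always toward the preceding segment.
Nothing changes in [zoɣɪʃʃɔ], [ʒɔɟβiʐi]: there the adjacent consonants already agree in voicing (/ʃ/ and /ʃ/ are both voiceless; /β/ and /ɟ/ are both voiced), so these forms are consistent with the same rule.
The trigger is the preceding segment, so the direction is progressive (perseverative).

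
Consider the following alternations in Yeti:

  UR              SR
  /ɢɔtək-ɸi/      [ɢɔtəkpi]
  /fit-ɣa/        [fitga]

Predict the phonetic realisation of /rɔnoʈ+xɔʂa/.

[rɔnoʈkɔʂa]

The data show progressive manner assimilation: /ɸ/ → [p] after /k/; /ɣ/ → [g] after /t/. In each pair only manner changes, matching the preceding consonant, while place and voice stay constant.
The rule targets /x/ (voiceless velar fricative), which sits after the trigger /ʈ/ (stop).
The voiceless velar stop is [k], so /x/ → [k].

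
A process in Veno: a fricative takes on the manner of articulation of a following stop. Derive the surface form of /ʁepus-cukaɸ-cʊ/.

[ʁeputcukapcʊ]

/s/ is a voiceless alveolar fricative. The following trigger /c/ is a stop, so /s/ must become a stop as well.
A voiceless alveolar stop is [t], so the surface segment is [t].
At the second juncture, /ɸ/ likewise becomes [p] adjacent to /c/.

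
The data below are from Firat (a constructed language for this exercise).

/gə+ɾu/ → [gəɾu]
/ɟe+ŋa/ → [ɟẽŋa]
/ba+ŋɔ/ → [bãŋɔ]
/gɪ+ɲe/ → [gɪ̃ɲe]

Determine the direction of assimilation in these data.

The vowel /e/ surfaces as nasalised [ẽ] next to the following nasal /ŋ/ — it has acquired the [+nasal] feature of its neighbour.
Likewise in the remaining data: /a/ → [ã] before /ŋ/; /ɪ/ → [ɪ̃] before /ɲ/ — each time a vowel is nasalised next to a following nasal.
No change occurs in [gəɾu] because the vowel at the boundary is adjacent to an oral consonant, not a nasal (/ə/ next to /ɾ/).
Because the conditioning nasal is to the right of the vowel that changes, the process is regressive (anticipatory).

regressive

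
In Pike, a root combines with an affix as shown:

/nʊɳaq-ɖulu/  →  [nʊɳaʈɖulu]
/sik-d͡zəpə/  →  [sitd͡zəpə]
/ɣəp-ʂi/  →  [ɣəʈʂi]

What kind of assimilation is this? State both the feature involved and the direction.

regressive place assimilation

Underlying /q/ is realised as [ʈ] next to /ɖ/; /ɖ/ itself does not change.
The change uvular → retroflex matches the place of the following /ɖ/, identifying this as place assimilation.
Manner and voice are unchanged, so the assimilation is partial, not total.
Checking the remaining alternations: /k/ → [t] before /d͡z/ (velar → alveolar, matching alveolar); /p/ → [ʈ] before /ʂ/ (bilabial → retroflex, matching retroflex) — only place changes, and always toward the following segment.
The trigger is the following segment, so the direction is regressive (anticipatory).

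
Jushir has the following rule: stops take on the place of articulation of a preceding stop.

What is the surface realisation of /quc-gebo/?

/g/ is a voiced velar stop. The preceding trigger /c/ is palatal, so /g/ must become palatal as well.
Changing only its place to palatal gives [ɟ] — the voiced palatal stop.

[qucɟebo]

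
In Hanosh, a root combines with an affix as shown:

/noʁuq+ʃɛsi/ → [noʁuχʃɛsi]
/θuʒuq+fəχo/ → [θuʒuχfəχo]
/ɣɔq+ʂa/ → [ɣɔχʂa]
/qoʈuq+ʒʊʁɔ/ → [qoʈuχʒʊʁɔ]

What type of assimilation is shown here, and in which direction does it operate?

regressive manner assimilation

The segment that alternates is /q/, which surfaces as [χ] when adjacent to /ʃ/.
/q/ is a stop while /ʃ/ is a fricative; the output [χ] is a fricative, matching the trigger — so the feature that spreads is manner.
Place and voice are unchanged, so the assimilation is partial, not total.
Checking the remaining alternations: /q/ → [χ] before /f/ (stop → fricative, matching a fricative); /q/ → [χ] before /ʂ/ (stop → fricative, matching a fricative); /q/ → [χ] before /ʒ/ (stop → fricative, matching a fricative) — only manner changes, and always toward the following segment.
Since the segment that changes precedes the conditioning segment, the assimilation is regressive.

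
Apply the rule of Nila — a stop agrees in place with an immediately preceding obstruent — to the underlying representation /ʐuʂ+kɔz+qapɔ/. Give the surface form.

/k/ is a voiceless velar stop. The preceding trigger /ʂ/ is retroflex, so /k/ must become retroflex as well.
Changing only its place to retroflex gives [ʈ] — the voiceless retroflex stop.
The same rule applies at the second boundary: /q/ → [t] next to /z/.

[ʐuʂʈɔztapɔ]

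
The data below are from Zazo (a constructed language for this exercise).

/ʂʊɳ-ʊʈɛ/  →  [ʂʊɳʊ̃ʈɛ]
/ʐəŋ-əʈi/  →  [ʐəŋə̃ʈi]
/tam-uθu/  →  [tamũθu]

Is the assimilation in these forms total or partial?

The vowel /ʊ/ surfaces as nasalised [ʊ̃] next to the preceding nasal /ɳ/ — it has acquired the [+nasal] feature of its neighbour.
Likewise in the remaining data: /ə/ → [ə̃] after /ŋ/; /u/ → [ũ] after /m/ — each time a vowel is nasalised next to a preceding nasal.

partial assimilation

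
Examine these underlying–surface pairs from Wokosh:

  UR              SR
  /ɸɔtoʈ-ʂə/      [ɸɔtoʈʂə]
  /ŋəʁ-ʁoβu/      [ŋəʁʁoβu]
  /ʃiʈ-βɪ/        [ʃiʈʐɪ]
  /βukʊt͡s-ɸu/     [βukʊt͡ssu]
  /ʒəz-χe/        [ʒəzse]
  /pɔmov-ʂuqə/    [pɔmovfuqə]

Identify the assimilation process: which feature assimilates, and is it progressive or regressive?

The segment that alternates is /β/, which surfaces as [ʐ] when adjacent to /ʈ/.
The change bilabial → retroflex matches the place of the preceding /ʈ/, identifying this as place assimilation.
Manner and voice are unchanged, so the assimilation is partial, not total.
The other alternating forms pattern the same way: /ɸ/ → [s] after /t͡s/ (bilabial → alveolar, matching alveolar); /χ/ → [s] after /z/ (uvular → alveolar, matching alveolar); /ʂ/ → [f] after /v/ (retroflex → labiodental, matching labiodental) — only place changes, and always toward the preceding segment.
Nothing changes in [ɸɔtoʈʂə], [ŋəʁʁoβu]: there the adjacent consonants already agree in place (/ʂ/ and /ʈ/ are both retroflex; /ʁ/ and /ʁ/ are both uvular), so these forms are consistent with the same rule.
Since the segment that changes follows the conditioning segment, the assimilation is progressive.

progressive place assimilation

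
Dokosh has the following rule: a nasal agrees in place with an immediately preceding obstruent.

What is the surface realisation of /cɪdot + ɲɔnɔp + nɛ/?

[cɪdotnɔnɔpmɛ]

The rule targets /ɲ/ (voiced palatal nasal), which sits after the trigger /t/ (alveolar).
The voiced alveolar nasal is [n], so /ɲ/ → [n].
At the second juncture, /n/ likewise becomes [m] adjacent to /p/.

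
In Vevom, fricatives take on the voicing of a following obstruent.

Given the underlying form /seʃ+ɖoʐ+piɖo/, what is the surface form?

[seʒɖoʂpiɖo]

/ʃ/ is a voiceless postalveolar fricative. The following trigger /ɖ/ is voiced, so /ʃ/ must become voiced as well.
The voiced postalveolar fricative is [ʒ], so /ʃ/ → [ʒ].
At the second juncture, /ʐ/ likewise becomes [ʂ] adjacent to /p/.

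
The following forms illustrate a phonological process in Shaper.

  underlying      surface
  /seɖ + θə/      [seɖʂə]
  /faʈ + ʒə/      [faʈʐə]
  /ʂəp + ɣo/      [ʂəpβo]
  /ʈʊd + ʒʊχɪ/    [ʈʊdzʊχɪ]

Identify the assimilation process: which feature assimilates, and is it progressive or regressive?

progressive place assimilation

The segment that alternates is /θ/, which surfaces as [ʂ] when adjacent to /ɖ/.
/θ/ is dental while /ɖ/ is retroflex; the output [ʂ] is retroflex, matching the trigger — so the feature that spreads is place.
Manner and voice are unchanged, so the assimilation is partial, not total.
Checking the remaining alternations: /ʒ/ → [ʐ] after /ʈ/ (postalveolar → retroflex, matching retroflex); /ɣ/ → [β] after /p/ (velar → bilabial, matching bilabial); /ʒ/ → [z] after /d/ (postalveolar → alveolar, matching alveolar) — only place changes, and always toward the preceding segment.
The trigger is the preceding segment, so the direction is progressive (perseverative).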